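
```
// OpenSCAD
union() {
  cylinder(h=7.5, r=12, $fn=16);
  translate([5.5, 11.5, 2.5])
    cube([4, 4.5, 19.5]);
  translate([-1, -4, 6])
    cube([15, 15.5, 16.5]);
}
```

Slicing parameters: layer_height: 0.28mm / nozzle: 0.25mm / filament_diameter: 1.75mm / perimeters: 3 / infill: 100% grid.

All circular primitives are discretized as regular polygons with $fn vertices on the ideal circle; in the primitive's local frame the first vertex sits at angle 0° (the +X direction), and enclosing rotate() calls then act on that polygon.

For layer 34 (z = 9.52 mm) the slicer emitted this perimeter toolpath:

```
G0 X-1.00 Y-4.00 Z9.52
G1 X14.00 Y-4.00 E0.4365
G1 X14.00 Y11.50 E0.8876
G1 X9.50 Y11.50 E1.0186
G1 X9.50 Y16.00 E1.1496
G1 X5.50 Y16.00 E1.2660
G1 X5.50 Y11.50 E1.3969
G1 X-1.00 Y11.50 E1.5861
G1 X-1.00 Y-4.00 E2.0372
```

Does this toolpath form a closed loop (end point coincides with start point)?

Start point (G0): (-1.00, -4.00). End point (last G1): the path returns to the start — closed.

yes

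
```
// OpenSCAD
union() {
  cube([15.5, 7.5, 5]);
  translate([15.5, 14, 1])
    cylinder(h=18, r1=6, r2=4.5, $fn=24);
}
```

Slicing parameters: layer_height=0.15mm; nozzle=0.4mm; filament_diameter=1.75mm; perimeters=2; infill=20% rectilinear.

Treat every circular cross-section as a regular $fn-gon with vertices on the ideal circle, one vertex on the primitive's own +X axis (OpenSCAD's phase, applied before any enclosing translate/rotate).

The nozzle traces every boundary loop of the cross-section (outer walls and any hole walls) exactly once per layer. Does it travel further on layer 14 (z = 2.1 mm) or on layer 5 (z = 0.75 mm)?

layer 14 (z = 2.1 mm)

Layer 14 (z = 2.1): the 15.5×7.5 cube contributes its full rectangle (perimeter 46.00 mm); the cone at (15.5, 14): at t=0.061 of its height the radius interpolates to r₁+(r₂−r₁)t = 5.908, giving a regular 24-gon of that circumradius (perimeter = 2·24·5.908·sin(180°/24) = 37.02 mm); Taking the union: the 2 present regions are separate (no shared area or edge), so areas and boundary lengths simply add and each stays a separate island — boundary = 83.02 mm. So its perimeter = 83.02 mm. Layer 5 (z = 0.75): the cube is present — its section is the full 15.5×7.5 rectangle (perimeter 46.00 mm); the cone at (15.5, 14) does not reach this height (z outside [1, 19]); Combining (union): only the 15.5×7.5 cube is present, so the union is just that shape — boundary = 46.00 mm. So its perimeter = 46.00 mm. Layer 14 is larger (83.02 vs 46.00 mm).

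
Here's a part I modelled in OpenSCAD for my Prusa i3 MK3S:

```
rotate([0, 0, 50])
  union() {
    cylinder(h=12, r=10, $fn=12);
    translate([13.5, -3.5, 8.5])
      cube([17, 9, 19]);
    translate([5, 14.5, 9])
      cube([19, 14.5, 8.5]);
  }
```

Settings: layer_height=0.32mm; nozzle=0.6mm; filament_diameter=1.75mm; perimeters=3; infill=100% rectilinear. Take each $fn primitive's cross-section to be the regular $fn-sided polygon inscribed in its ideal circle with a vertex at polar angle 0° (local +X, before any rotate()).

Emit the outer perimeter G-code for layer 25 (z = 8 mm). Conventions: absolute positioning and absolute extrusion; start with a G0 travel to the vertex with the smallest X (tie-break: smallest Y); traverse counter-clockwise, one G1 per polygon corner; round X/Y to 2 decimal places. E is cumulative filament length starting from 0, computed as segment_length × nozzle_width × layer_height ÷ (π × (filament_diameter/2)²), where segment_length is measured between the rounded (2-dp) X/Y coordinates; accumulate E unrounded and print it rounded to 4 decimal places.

G0 X-9.85 Y1.74 Z8.00
G1 X-9.40 Y-3.42 E0.4135
G1 X-6.43 Y-7.66 E0.8267
G1 X-1.74 Y-9.85 E1.2399
G1 X3.42 Y-9.40 E1.6533
G1 X7.66 Y-6.43 E2.0666
G1 X9.85 Y-1.74 E2.4797
G1 X9.40 Y3.42 E2.8932
G1 X6.43 Y7.66 E3.3064
G1 X1.74 Y9.85 E3.7196
G1 X-3.42 Y9.40 E4.1331
G1 X-7.66 Y6.43 E4.5463
G1 X-9.85 Y1.74 E4.9595

At z = 8 mm: the cylinder: section is a regular 12-gon, circumradius r=10; the cube at (13.5, -3.5) does not reach this height (z outside [8.5, 27.5]); the cube at (5, 14.5) does not reach this height (z outside [9, 17.5]); Merging all regions: only the r=10 cylinder is present, so the union is just that shape — 1 connected region; (rotated 50° about Z; rotation is an isometry so areas/perimeters/island counts are preserved). The outline is a single polygon with 12 vertices. Extrusion per mm of travel: 0.6 × 0.32 / (π × 0.875²) = 0.079824. Accumulating E over each segment gives final E = 4.9595.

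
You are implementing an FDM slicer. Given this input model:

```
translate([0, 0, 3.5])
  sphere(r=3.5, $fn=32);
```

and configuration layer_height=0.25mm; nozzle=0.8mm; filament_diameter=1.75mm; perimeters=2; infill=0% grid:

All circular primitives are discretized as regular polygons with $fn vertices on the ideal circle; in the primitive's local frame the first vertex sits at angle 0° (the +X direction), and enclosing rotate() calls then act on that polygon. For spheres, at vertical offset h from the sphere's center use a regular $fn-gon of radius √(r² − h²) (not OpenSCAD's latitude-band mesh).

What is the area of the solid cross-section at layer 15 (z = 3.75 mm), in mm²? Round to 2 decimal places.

At z = 3.75 mm: the r=3.5 sphere contributes a regular 32-gon of circumradius √(3.5²−0.25²) = 3.491 (area = (32/2)·3.491²·sin(360°/32) = 38.04 mm²). Overall, the cross-section is a single solid region. Net area = 38.04 mm².

38.04 mm²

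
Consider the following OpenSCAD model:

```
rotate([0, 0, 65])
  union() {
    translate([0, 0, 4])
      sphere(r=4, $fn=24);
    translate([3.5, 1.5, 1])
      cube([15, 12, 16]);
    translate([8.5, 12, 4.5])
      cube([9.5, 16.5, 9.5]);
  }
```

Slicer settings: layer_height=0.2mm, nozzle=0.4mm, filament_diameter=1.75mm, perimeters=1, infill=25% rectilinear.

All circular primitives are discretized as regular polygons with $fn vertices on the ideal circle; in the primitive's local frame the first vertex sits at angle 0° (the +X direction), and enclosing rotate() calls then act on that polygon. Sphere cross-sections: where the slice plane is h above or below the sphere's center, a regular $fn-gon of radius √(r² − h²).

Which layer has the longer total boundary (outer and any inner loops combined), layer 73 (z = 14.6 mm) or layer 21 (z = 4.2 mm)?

layer 21 (z = 4.2 mm)

Layer 73 (z = 14.6): the sphere does not reach this height (|z−center|=10.600 > r=4); the cube at (3.5, 1.5) (footprint 15×12) is included at this height (perimeter 54.00 mm); the cube at (8.5, 12) is not intersected at this z (z outside [4.5, 14]); Combining (union): only the 15×12 cube at (3.5, 1.5) is present, so the union is just that shape — boundary = 54.00 mm; (rotated 65° about Z; rotation is an isometry so areas/perimeters/island counts are preserved). So its perimeter = 54.00 mm. Layer 21 (z = 4.2): the sphere: section is a regular 24-gon, circumradius = √(r²−h²) = √(4²−0.2²) = 3.995 (perimeter = 2·24·3.995·sin(180°/24) = 25.03 mm); the 15×12 cube at (3.5, 1.5) contributes its full rectangle (perimeter 54.00 mm); the cube at (8.5, 12) is not intersected at this z (z outside [4.5, 14]); Taking the union: the regions partially overlap (shared area 0.03 mm²), so the edge portions inside another operand are dropped and the merged outline is re-measured after clipping — boundary = 78.03 mm; (rotated 65° about Z; rotation is an isometry so areas/perimeters/island counts are preserved). So its perimeter = 78.03 mm. Layer 21 is larger (78.03 vs 54.00 mm).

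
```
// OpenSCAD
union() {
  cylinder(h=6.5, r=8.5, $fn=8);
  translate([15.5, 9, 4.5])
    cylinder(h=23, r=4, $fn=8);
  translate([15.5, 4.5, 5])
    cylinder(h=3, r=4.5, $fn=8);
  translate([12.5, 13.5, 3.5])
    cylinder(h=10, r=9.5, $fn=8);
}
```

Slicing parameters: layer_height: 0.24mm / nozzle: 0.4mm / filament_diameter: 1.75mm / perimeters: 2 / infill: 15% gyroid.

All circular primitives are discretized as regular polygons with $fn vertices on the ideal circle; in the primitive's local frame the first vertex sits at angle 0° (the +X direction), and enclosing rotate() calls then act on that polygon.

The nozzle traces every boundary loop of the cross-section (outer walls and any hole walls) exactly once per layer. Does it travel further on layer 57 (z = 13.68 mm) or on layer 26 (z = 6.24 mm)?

layer 26 (z = 6.24 mm)

Layer 57 (z = 13.68): the cylinder does not reach this height (z outside [0, 6.5]); the cylinder at (15.5, 9): section is a regular 8-gon, circumradius r=4 (perimeter = 2·8·4.000·sin(180°/8) = 24.49 mm); the cylinder at (15.5, 4.5) is absent (z outside [5, 8]); the cylinder at (12.5, 13.5) is absent (z outside [3.5, 13.5]); Taking the union: only the r=4 cylinder at (15.5, 9) is present, so the union is just that shape — boundary = 24.49 mm. So its perimeter = 24.49 mm. Layer 26 (z = 6.24): the cylinder: section is a regular 8-gon, circumradius r=8.5 (perimeter = 2·8·8.500·sin(180°/8) = 52.04 mm); the r=4 cylinder at (15.5, 9) gives a regular 8-gon of circumradius 4 (constant along its height) (perimeter = 2·8·4.000·sin(180°/8) = 24.49 mm); the r=4.5 cylinder at (15.5, 4.5) contributes a regular 8-gon of circumradius 4.5 (perimeter = 2·8·4.500·sin(180°/8) = 27.55 mm); the r=9.5 cylinder at (12.5, 13.5) gives a regular 8-gon of circumradius 9.5 (constant along its height) (perimeter = 2·8·9.500·sin(180°/8) = 58.17 mm); Taking the union: the regions partially overlap (shared area 67.48 mm²), so the edge portions inside another operand are dropped and the merged outline is re-measured after clipping — boundary = 117.81 mm. So its perimeter = 117.81 mm. Layer 26 is larger (117.81 vs 24.49 mm).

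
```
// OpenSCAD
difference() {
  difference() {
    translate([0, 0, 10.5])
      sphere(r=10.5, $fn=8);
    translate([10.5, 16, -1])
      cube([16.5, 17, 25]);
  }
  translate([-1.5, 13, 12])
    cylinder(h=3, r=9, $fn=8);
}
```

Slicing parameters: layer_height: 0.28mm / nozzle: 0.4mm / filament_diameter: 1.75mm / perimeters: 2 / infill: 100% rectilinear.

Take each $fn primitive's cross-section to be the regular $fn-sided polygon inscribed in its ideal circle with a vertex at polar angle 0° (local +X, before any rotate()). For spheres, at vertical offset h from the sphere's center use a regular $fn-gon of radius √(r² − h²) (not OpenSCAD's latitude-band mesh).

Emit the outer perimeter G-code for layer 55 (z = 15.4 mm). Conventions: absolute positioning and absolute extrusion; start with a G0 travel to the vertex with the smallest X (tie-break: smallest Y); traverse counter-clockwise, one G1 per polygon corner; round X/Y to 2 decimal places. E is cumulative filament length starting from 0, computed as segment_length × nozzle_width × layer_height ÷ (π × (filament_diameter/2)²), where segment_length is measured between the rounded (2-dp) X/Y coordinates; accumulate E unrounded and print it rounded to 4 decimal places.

At z = 15.4 mm: the r=10.5 sphere contributes a regular 8-gon of circumradius √(10.5²−4.9²) = 9.287; the cube at (10.5, 16) is present — its section is the full 16.5×17 rectangle; Subtracting the remaining from the first: starting from the r=10.5 sphere, the 16.5×17 cube at (10.5, 16) misses the remaining region (no effect) — 1 connected region; the cylinder at (-1.5, 13) does not reach this height (z outside [12, 15]); Taking the first minus the rest: none of the subtracted shapes is present at this height, so that combined region is unchanged — 1 connected region. The outline is a single polygon with 8 vertices. Extrusion per mm of travel: 0.4 × 0.28 / (π × 0.875²) = 0.046564. Accumulating E over each segment gives final E = 2.6489.

G0 X-9.29 Y0.00 Z15.40
G1 X-6.57 Y-6.57 E0.3311
G1 X0.00 Y-9.29 E0.6622
G1 X6.57 Y-6.57 E0.9933
G1 X9.29 Y0.00 E1.3244
G1 X6.57 Y6.57 E1.6555
G1 X0.00 Y9.29 E1.9866
G1 X-6.57 Y6.57 E2.3178
G1 X-9.29 Y0.00 E2.6489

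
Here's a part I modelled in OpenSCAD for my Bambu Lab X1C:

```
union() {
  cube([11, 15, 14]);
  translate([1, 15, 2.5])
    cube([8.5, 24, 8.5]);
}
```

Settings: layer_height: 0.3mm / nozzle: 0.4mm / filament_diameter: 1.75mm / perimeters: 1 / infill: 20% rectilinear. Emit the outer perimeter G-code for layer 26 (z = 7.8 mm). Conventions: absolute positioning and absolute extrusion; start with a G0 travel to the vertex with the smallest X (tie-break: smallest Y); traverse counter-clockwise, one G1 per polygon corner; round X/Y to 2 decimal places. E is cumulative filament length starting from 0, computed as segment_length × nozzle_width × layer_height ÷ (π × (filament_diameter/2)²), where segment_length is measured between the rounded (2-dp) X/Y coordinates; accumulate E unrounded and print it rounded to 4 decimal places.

At z = 7.8 mm: the cube is present — its section is the full 11×15 rectangle; the cube at (1, 15) is present — its section is the full 8.5×24 rectangle; Merging all regions: the 2 present regions share edge segments without overlapping in area, so areas simply add but the touching pieces fuse into one outline (the shared edge portions become interior and drop out of the boundary) — 1 connected region. The outline is a single polygon with 8 vertices. Extrusion per mm of travel: 0.4 × 0.3 / (π × 0.875²) = 0.049890. Accumulating E over each segment gives final E = 4.9890.

G0 X0.00 Y0.00 Z7.80
G1 X11.00 Y0.00 E0.5488
G1 X11.00 Y15.00 E1.2971
G1 X9.50 Y15.00 E1.3720
G1 X9.50 Y39.00 E2.5693
G1 X1.00 Y39.00 E2.9934
G1 X1.00 Y15.00 E4.1908
G1 X0.00 Y15.00 E4.2407
G1 X0.00 Y0.00 E4.9890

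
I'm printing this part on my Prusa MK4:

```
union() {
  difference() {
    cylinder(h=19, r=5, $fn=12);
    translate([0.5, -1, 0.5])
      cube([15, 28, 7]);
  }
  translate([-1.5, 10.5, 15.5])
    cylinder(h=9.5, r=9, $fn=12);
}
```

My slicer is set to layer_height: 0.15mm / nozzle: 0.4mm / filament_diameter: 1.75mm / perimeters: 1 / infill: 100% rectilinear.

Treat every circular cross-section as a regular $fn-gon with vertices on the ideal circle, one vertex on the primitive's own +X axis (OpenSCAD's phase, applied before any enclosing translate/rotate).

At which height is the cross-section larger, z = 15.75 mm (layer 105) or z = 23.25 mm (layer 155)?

Layer 105 (z = 15.75): the r=5 cylinder contributes a regular 12-gon of circumradius 5 (area = (12/2)·5.000²·sin(360°/12) = 75.00 mm²); the cube at (0.5, -1) is absent (z outside [0.5, 7.5]); Subtracting the remaining from the first: none of the subtracted shapes is present at this height, so the r=5 cylinder is unchanged — area = 75.00 mm²; the r=9 cylinder at (-1.5, 10.5) gives a regular 12-gon of circumradius 9 (constant along its height) (area = (12/2)·9.000²·sin(360°/12) = 243.00 mm²); Merging all regions: the regions partially overlap — summed areas 318.00 mm² minus the doubly-counted overlap 17.16 mm² gives 300.84 mm² — area = 300.84 mm². So its area = 300.84 mm². Layer 155 (z = 23.25): the cylinder does not reach this height (z outside [0, 19]); the cube at (0.5, -1) is not intersected at this z (z outside [0.5, 7.5]); After the difference (first − rest): the first operand is absent here, so nothing remains; the r=9 cylinder at (-1.5, 10.5) gives a regular 12-gon of circumradius 9 (constant along its height) (area = (12/2)·9.000²·sin(360°/12) = 243.00 mm²); Combining (union): only the r=9 cylinder at (-1.5, 10.5) is present, so the union is just that shape — area = 243.00 mm². So its area = 243.00 mm². Layer 105 is larger (300.84 vs 243.00 mm²).

layer 105 (z = 15.75 mm)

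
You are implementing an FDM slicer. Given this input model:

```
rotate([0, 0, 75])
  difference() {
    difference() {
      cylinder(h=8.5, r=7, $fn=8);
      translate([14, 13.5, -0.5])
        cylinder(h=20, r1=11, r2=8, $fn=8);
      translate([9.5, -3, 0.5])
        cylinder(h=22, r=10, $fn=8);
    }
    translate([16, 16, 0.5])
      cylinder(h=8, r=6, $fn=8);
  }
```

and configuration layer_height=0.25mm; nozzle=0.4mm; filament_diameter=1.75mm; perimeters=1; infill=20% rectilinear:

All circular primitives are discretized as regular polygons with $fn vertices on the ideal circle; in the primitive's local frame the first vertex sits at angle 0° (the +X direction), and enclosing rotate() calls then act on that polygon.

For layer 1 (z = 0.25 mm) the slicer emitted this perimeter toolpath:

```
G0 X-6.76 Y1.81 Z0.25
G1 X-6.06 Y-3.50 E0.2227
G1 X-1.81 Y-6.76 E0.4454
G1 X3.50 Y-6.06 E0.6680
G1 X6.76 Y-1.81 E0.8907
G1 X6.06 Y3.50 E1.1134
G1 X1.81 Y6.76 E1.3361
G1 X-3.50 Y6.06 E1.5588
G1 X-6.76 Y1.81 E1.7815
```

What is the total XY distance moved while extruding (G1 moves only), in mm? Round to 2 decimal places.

42.85 mm

Sum the Euclidean lengths of each G1 segment: total = 42.85 mm.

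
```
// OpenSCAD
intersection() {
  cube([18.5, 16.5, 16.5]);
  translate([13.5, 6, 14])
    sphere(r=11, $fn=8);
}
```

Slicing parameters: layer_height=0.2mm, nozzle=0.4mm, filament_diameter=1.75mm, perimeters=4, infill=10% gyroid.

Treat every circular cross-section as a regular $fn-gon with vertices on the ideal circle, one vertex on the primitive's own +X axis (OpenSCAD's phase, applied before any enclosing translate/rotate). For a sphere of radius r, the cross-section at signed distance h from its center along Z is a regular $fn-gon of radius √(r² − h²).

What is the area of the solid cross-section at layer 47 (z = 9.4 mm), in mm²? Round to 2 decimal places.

At z = 9.4 mm: the cube is present — its section is the full 18.5×16.5 rectangle (area 305.25 mm²); the sphere at (13.5, 6): section is a regular 8-gon, circumradius = √(r²−h²) = √(11²−4.6²) = 9.992 (area = (8/2)·9.992²·sin(360°/8) = 282.39 mm²); Taking the intersection: the r=11 sphere at (13.5, 6) partially overlaps the 18.5×16.5 cube; clipping to the common part keeps 197.88 mm² — area = 197.88 mm². Overall, the cross-section is a single solid region. Net area = 197.88 mm².

197.88 mm²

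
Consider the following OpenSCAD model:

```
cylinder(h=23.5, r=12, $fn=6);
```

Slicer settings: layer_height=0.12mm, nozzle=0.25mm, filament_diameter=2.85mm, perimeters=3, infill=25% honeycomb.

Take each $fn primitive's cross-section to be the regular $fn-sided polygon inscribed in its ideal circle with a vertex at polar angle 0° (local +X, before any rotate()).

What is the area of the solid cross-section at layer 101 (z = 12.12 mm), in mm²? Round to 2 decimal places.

At z = 12.12 mm: the cylinder: section is a regular 6-gon, circumradius r=12 (area = (6/2)·12.000²·sin(360°/6) = 374.12 mm²). Overall, the cross-section is a single solid region. Net area = 374.12 mm².

374.12 mm²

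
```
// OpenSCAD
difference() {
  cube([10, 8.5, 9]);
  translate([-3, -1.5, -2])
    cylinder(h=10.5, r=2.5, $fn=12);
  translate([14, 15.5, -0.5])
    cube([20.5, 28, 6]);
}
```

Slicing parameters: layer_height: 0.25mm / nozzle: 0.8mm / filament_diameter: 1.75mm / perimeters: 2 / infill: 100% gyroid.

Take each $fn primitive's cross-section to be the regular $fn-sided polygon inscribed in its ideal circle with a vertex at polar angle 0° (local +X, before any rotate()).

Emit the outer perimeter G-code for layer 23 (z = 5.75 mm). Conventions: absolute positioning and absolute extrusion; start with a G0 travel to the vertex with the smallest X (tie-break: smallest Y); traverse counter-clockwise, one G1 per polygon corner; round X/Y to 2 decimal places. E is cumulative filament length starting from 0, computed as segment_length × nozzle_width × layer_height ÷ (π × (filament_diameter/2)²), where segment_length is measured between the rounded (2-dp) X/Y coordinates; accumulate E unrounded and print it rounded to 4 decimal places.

At z = 5.75 mm: the cube (footprint 10×8.5) is included at this height; the cylinder at (-3, -1.5): section is a regular 12-gon, circumradius r=2.5; the cube at (14, 15.5) is absent (z outside [-0.5, 5.5]); After the difference (first − rest): starting from the 10×8.5 cube, the r=2.5 cylinder at (-3, -1.5) misses the remaining region (no effect) — 1 connected region. The outline is a single polygon with 4 vertices. Extrusion per mm of travel: 0.8 × 0.25 / (π × 0.875²) = 0.083150. Accumulating E over each segment gives final E = 3.0766.

G0 X0.00 Y0.00 Z5.75
G1 X10.00 Y0.00 E0.8315
G1 X10.00 Y8.50 E1.5383
G1 X0.00 Y8.50 E2.3698
G1 X0.00 Y0.00 E3.0766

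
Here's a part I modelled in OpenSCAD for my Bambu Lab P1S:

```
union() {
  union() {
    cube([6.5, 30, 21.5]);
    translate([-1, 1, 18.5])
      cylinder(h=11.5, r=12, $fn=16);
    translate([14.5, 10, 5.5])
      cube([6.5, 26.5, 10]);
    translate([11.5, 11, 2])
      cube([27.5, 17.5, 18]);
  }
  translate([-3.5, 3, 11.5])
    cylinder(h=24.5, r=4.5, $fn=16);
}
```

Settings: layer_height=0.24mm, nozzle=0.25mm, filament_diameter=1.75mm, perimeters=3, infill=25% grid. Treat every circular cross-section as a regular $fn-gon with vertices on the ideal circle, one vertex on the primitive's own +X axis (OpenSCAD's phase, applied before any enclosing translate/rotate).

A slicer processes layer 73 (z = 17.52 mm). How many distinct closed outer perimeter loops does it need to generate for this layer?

2

At z = 17.52 mm: the cube (footprint 6.5×30) is included at this height; the cylinder at (-1, 1) is not intersected at this z (z outside [18.5, 30]); the cube at (14.5, 10) is not intersected at this z (z outside [5.5, 15.5]); the cube at (11.5, 11) is present — its section is the full 27.5×17.5 rectangle; Combining (union): the 2 present regions are separate (no shared area or edge), so areas and boundary lengths simply add and each stays a separate island — 2 connected regions; the cylinder at (-3.5, 3): section is a regular 16-gon, circumradius r=4.5; Combining (union): the regions partially overlap (shared area 3.50 mm²), so overlapping operands fuse into one piece — 2 connected regions. The result has 2 disconnected regions.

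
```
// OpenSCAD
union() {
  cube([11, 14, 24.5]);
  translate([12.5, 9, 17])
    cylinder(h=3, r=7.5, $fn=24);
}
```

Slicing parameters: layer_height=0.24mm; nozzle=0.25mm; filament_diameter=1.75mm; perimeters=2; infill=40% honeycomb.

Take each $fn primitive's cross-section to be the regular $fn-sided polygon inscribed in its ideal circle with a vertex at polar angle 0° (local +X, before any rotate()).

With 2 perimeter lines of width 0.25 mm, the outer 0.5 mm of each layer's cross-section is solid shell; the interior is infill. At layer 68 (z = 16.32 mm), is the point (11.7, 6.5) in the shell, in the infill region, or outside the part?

outside

At z = 16.32 mm: the cube (footprint 11×14) is included at this height; the cylinder at (12.5, 9) is absent (z outside [17, 20]); Taking the union: only the 11×14 cube is present, so the union is just that shape — 1 connected region. Overall, the cross-section is a single solid region. The nearest boundary edge runs (11.00, 0.00)→(11.00, 14.00); distance from the point to it = 0.70 mm. The point is not inside any of the regions above, so it lies outside the cross-section (0.70 mm from the nearest boundary).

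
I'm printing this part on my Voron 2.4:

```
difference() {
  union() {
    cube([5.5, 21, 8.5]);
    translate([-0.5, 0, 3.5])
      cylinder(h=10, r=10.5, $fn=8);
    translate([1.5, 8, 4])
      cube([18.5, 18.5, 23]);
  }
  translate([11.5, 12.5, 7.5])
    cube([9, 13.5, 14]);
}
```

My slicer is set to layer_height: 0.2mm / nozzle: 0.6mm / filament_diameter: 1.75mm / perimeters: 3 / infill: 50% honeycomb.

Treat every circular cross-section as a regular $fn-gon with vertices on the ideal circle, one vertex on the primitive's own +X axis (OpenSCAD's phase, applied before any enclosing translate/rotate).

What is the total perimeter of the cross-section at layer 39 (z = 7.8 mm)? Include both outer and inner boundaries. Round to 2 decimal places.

144.47 mm

At z = 7.8 mm: the 5.5×21 cube contributes its full rectangle (perimeter 53.00 mm); the cylinder at (-0.5, 0): section is a regular 8-gon, circumradius r=10.5 (perimeter = 2·8·10.500·sin(180°/8) = 64.29 mm); the 18.5×18.5 cube at (1.5, 8) contributes its full rectangle (perimeter 74.00 mm); Combining (union): the regions partially overlap (shared area 102.35 mm²), so the edge portions inside another operand are dropped and the merged outline is re-measured after clipping — boundary = 127.47 mm; the 9×13.5 cube at (11.5, 12.5) contributes its full rectangle (perimeter 45.00 mm); After the difference (first − rest): starting from that combined region, the 9×13.5 cube at (11.5, 12.5) partially overlaps it — only the 114.75 mm² overlap (of its 121.50 mm²) is removed, clipping the outline — boundary = 144.47 mm. Overall, the cross-section is a single solid region. Total boundary length (outer) = 144.47 mm.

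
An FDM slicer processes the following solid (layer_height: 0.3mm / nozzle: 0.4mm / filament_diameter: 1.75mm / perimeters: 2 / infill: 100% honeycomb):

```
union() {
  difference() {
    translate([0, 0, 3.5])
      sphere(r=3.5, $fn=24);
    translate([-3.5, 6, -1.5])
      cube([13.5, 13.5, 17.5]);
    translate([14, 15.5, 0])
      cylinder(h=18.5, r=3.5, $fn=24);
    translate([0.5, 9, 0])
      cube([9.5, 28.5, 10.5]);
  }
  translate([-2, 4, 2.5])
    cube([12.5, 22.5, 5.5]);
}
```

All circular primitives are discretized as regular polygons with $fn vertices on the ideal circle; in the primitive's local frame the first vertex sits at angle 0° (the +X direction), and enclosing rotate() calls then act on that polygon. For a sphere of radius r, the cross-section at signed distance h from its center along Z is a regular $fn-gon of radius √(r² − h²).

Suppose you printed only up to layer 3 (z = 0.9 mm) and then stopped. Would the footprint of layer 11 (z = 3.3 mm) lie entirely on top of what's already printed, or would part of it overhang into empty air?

Compare the two slices. At z = 0.9: the r=3.5 sphere contributes a regular 24-gon of circumradius √(3.5²−2.6²) = 2.343 (area = (24/2)·2.343²·sin(360°/24) = 17.05 mm²); the cube at (-3.5, 6) (footprint 13.5×13.5) is included at this height (area 182.25 mm²); the cylinder at (14, 15.5): section is a regular 24-gon, circumradius r=3.5 (area = (24/2)·3.500²·sin(360°/24) = 38.05 mm²); the 9.5×28.5 cube at (0.5, 9) contributes its full rectangle (area 270.75 mm²); After the difference (first − rest): starting from the r=3.5 sphere (17.05 mm²), the 13.5×13.5 cube at (-3.5, 6) misses the remaining region (no effect); the r=3.5 cylinder at (14, 15.5) misses the remaining region (no effect); the 9.5×28.5 cube at (0.5, 9) misses the remaining region (no effect) — area = 17.05 mm²; the cube at (-2, 4) is absent (z outside [2.5, 8]); Merging all regions: only the result so far is present, so the union is just that shape — area = 17.05 mm². At z = 3.3: the r=3.5 sphere slices to a regular 24-gon of circumradius 3.494 (√(r²−h²) with h=0.2 from center) (area = (24/2)·3.494²·sin(360°/24) = 37.92 mm²); the 13.5×13.5 cube at (-3.5, 6) contributes its full rectangle (area 182.25 mm²); the r=3.5 cylinder at (14, 15.5) gives a regular 24-gon of circumradius 3.5 (constant along its height) (area = (24/2)·3.500²·sin(360°/24) = 38.05 mm²); the 9.5×28.5 cube at (0.5, 9) contributes its full rectangle (area 270.75 mm²); Taking the first minus the rest: starting from the r=3.5 sphere (37.92 mm²), the 13.5×13.5 cube at (-3.5, 6) misses the remaining region (no effect); the r=3.5 cylinder at (14, 15.5) misses the remaining region (no effect); the 9.5×28.5 cube at (0.5, 9) misses the remaining region (no effect) — area = 37.92 mm²; the 12.5×22.5 cube at (-2, 4) contributes its full rectangle (area 281.25 mm²); Taking the union: the 2 present regions are separate (no shared area or edge), so areas and boundary lengths simply add and each stays a separate island — area = 319.17 mm². Checking containment: at z = 3.3 the cross-section extends beyond the z = 0.9 cross-section by about 302.12 mm².

part overhangs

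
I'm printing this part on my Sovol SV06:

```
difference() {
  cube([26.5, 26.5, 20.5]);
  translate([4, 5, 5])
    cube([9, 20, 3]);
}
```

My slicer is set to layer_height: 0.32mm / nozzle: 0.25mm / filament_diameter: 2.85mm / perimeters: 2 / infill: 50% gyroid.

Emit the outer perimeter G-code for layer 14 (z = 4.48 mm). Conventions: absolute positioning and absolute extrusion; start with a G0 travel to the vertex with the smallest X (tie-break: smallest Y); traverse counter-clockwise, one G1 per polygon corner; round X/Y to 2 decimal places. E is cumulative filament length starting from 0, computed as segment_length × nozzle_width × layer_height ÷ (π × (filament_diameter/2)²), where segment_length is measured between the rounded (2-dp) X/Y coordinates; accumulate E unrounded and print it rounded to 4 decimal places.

At z = 4.48 mm: the cube (footprint 26.5×26.5) is included at this height; the cube at (4, 5) is absent (z outside [5, 8]); Taking the first minus the rest: none of the subtracted shapes is present at this height, so the 26.5×26.5 cube is unchanged — 1 connected region. The outline is a single polygon with 4 vertices. Extrusion per mm of travel: 0.25 × 0.32 / (π × 1.425²) = 0.012540. Accumulating E over each segment gives final E = 1.3293.

G0 X0.00 Y0.00 Z4.48
G1 X26.50 Y0.00 E0.3323
G1 X26.50 Y26.50 E0.6646
G1 X0.00 Y26.50 E0.9970
G1 X0.00 Y0.00 E1.3293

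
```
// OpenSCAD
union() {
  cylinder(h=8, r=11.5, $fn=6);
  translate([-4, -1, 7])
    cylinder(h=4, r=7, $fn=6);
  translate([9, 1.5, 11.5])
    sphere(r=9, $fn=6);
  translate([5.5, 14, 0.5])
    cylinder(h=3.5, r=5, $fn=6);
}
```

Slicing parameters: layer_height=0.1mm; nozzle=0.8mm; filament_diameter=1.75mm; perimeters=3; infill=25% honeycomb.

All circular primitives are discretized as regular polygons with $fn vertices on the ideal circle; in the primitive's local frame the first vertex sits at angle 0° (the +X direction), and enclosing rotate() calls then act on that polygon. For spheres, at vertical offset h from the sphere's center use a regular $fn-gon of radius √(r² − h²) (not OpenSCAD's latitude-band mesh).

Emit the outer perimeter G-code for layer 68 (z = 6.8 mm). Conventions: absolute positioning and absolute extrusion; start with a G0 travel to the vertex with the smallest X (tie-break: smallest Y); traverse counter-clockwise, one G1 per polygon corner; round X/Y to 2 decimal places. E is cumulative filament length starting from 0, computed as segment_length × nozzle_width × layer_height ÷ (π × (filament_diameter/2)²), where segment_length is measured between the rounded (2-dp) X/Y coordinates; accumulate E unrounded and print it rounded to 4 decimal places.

G0 X-11.50 Y0.00 Z6.80
G1 X-5.75 Y-9.96 E0.3825
G1 X5.75 Y-9.96 E0.7650
G1 X8.53 Y-5.15 E0.9498
G1 X12.84 Y-5.15 E1.0931
G1 X16.68 Y1.50 E1.3485
G1 X12.84 Y8.15 E1.6039
G1 X6.80 Y8.15 E1.8048
G1 X5.75 Y9.96 E1.8744
G1 X-5.75 Y9.96 E2.2569
G1 X-11.50 Y0.00 E2.6394

At z = 6.8 mm: the r=11.5 cylinder contributes a regular 6-gon of circumradius 11.5; the cylinder at (-4, -1) does not reach this height (z outside [7, 11]); the r=9 sphere at (9, 1.5) slices to a regular 6-gon of circumradius 7.675 (√(r²−h²) with h=4.7 from center); the cylinder at (5.5, 14) is not intersected at this z (z outside [0.5, 4]); Taking the union: the regions partially overlap (shared area 82.95 mm²), so overlapping operands fuse into one piece — 1 connected region. The outline is a single polygon with 10 vertices. Extrusion per mm of travel: 0.8 × 0.1 / (π × 0.875²) = 0.033260. Accumulating E over each segment gives final E = 2.6394.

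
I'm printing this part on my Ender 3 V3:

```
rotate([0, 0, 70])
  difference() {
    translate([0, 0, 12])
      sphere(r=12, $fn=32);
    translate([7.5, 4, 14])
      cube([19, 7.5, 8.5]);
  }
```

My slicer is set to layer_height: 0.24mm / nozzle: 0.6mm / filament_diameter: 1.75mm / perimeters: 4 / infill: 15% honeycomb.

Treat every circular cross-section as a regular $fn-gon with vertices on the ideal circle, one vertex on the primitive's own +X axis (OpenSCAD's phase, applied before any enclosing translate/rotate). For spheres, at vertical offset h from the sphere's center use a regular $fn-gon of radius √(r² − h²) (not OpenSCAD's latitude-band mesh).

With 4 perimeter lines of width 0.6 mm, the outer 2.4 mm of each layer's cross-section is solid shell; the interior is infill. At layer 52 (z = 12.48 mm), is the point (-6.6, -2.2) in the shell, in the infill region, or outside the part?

infill

At z = 12.48 mm: the sphere: section is a regular 32-gon, circumradius = √(r²−h²) = √(12²−0.48²) = 11.990; the cube at (7.5, 4) is absent (z outside [14, 22.5]); Taking the first minus the rest: none of the subtracted shapes is present at this height, so the r=12 sphere is unchanged — 1 connected region; (rotated 70° about Z; rotation is an isometry so areas/perimeters/island counts are preserved). Overall, the cross-section is a single solid region. Undo the 70° rotation: the query point maps to (-4.325, 5.450) in the un-rotated model frame. The nearest boundary edge runs (-6.66, 9.97)→(-8.48, 8.48); distance from the point to it = 4.98 mm. The point is inside the cross-section and 4.98 mm from the nearest boundary — more than the 2.4 mm shell width (4 × 0.6), so it's in the infill interior.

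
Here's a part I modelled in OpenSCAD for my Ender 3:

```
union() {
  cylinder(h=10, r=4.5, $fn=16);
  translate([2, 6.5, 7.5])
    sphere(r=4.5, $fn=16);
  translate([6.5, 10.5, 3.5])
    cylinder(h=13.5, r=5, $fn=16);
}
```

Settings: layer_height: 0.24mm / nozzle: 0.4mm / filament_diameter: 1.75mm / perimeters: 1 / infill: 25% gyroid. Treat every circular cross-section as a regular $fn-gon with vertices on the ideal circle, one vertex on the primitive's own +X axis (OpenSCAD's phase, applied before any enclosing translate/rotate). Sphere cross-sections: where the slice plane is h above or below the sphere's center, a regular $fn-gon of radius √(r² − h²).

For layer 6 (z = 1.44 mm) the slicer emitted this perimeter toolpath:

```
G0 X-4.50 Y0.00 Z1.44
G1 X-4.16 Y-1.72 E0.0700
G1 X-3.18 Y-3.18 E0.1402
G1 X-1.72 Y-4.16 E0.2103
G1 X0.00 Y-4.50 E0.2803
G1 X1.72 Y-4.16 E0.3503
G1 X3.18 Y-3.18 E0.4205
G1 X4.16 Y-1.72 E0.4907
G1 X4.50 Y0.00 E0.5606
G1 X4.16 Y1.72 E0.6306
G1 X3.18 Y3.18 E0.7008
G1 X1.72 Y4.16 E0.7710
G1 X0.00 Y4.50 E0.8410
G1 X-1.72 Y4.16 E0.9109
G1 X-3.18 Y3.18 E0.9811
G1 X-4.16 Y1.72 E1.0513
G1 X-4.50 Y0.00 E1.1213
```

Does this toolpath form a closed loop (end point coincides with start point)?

yes

Start point (G0): (-4.50, 0.00). End point (last G1): the path returns to the start — closed.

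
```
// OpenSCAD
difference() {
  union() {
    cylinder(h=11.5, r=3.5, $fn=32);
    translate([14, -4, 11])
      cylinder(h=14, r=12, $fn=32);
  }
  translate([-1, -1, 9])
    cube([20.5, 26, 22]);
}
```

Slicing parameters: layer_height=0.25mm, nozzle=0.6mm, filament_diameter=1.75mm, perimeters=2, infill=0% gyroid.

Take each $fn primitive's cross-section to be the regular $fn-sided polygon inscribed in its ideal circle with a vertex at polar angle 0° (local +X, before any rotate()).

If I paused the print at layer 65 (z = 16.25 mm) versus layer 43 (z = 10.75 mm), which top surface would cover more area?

Layer 65 (z = 16.25): the cylinder is absent (z outside [0, 11.5]); the r=12 cylinder at (14, -4) contributes a regular 32-gon of circumradius 12 (area = (32/2)·12.000²·sin(360°/32) = 449.49 mm²); Taking the union: only the r=12 cylinder at (14, -4) is present, so the union is just that shape — area = 449.49 mm²; the cube at (-1, -1) is present — its section is the full 20.5×26 rectangle (area 533.00 mm²); Subtracting the remaining from the first: starting from the result so far (449.49 mm²), the 20.5×26 cube at (-1, -1) partially overlaps it — only the 123.75 mm² overlap (of its 533.00 mm²) is removed, clipping the outline — area = 325.74 mm². So its area = 325.74 mm². Layer 43 (z = 10.75): the r=3.5 cylinder gives a regular 32-gon of circumradius 3.5 (constant along its height) (area = (32/2)·3.500²·sin(360°/32) = 38.24 mm²); the cylinder at (14, -4) does not reach this height (z outside [11, 25]); Taking the union: only the r=3.5 cylinder is present, so the union is just that shape — area = 38.24 mm²; the 20.5×26 cube at (-1, -1) contributes its full rectangle (area 533.00 mm²); Subtracting the remaining from the first: starting from the result so far (38.24 mm²), the 20.5×26 cube at (-1, -1) partially overlaps it — only the 17.44 mm² overlap (of its 533.00 mm²) is removed, clipping the outline — area = 20.80 mm². So its area = 20.80 mm². Layer 65 is larger (325.74 vs 20.80 mm²).

layer 65 (z = 16.25 mm)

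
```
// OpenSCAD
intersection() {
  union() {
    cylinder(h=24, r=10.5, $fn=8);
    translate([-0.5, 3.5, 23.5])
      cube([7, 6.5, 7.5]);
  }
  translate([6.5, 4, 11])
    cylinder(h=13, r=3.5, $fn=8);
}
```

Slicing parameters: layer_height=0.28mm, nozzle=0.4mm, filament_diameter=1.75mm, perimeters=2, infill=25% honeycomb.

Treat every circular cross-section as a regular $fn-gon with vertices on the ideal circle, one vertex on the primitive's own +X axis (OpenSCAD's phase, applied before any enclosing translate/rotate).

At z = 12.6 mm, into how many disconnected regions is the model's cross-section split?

At z = 12.6 mm: the cylinder: section is a regular 8-gon, circumradius r=10.5; the cube at (-0.5, 3.5) is not intersected at this z (z outside [23.5, 31]); Taking the union: only the r=10.5 cylinder is present, so the union is just that shape — 1 connected region; the cylinder at (6.5, 4): section is a regular 8-gon, circumradius r=3.5; Taking the intersection: the r=3.5 cylinder at (6.5, 4) partially overlaps the result so far; clipping to the common part keeps 30.64 mm² — 1 connected region. The result has 1 disconnected region.

1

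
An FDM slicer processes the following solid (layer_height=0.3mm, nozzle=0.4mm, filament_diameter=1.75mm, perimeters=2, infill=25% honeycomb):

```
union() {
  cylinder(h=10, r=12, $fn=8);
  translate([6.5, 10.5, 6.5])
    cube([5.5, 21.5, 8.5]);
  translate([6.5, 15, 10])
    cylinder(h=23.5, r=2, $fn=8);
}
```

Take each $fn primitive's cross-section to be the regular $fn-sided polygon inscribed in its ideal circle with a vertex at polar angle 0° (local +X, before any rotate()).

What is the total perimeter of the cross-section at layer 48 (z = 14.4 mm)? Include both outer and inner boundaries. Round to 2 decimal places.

At z = 14.4 mm: the cylinder is absent (z outside [0, 10]); the cube at (6.5, 10.5) is present — its section is the full 5.5×21.5 rectangle (perimeter 54.00 mm); the r=2 cylinder at (6.5, 15) gives a regular 8-gon of circumradius 2 (constant along its height) (perimeter = 2·8·2.000·sin(180°/8) = 12.25 mm); Merging all regions: the regions partially overlap (shared area 5.66 mm²), so the edge portions inside another operand are dropped and the merged outline is re-measured after clipping — boundary = 56.12 mm. Overall, the cross-section is a single solid region. Total boundary length (outer) = 56.12 mm.

56.12 mm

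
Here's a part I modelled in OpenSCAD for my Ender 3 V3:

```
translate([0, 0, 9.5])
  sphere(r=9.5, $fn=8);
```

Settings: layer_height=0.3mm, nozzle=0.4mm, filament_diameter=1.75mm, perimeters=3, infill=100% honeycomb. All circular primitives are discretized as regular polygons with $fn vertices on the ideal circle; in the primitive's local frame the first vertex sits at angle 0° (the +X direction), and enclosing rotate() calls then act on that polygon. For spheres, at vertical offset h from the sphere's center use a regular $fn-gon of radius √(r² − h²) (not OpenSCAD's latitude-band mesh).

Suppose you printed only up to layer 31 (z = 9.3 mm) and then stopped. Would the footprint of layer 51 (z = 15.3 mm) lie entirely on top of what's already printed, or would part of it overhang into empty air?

Compare the two slices. At z = 9.3: the r=9.5 sphere contributes a regular 8-gon of circumradius √(9.5²−0.2²) = 9.498 (area = (8/2)·9.498²·sin(360°/8) = 255.15 mm²). At z = 15.3: the r=9.5 sphere contributes a regular 8-gon of circumradius √(9.5²−5.8²) = 7.524 (area = (8/2)·7.524²·sin(360°/8) = 160.12 mm²). Checking containment: the cross-section at z = 15.3 is a subset of the cross-section at z = 9.3.

entirely on top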